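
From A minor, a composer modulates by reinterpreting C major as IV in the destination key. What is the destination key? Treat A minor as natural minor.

G major

The numeral IV denotes a major triad on scale degree 4. With C on degree 4, the tonic of the new key is G.
Degree 4 carries a major triad in major keys, so the destination is G major.
Check: the diatonic triads of G major are G (I), Am (ii), Bm (iii), C (IV), D (V), Em (vi), F#dim (vii°) — C major is indeed IV.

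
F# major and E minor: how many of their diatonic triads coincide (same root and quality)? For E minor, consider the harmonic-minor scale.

1

Diatonic triads of F# major: F# (I), G#m (ii), A#m (iii), B (IV), C# (V), D#m (vi), E#dim (vii°).
Diatonic triads of E minor (harmonic minor): Em (i), F#dim (ii°), Gaug (III+), Am (iv), B (V), C (VI), D#dim (vii°).
Matching root and quality in both lists: B.
That gives 1 common triad.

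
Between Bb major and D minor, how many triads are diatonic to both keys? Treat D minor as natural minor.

4

Diatonic triads of Bb major: Bb (I), Cm (ii), Dm (iii), Eb (IV), F (V), Gm (vi), Adim (vii°).
Diatonic triads of D minor (natural minor): Dm (i), Edim (ii°), F (III), Gm (iv), Am (v), Bb (VI), C (VII).
Matching root and quality in both lists: Bb, Dm, F, Gm.
That gives 4 common triads.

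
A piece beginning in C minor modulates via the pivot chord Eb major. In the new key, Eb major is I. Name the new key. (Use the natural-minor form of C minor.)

The numeral I denotes a major triad on scale degree 1. With Eb on degree 1, the tonic of the new key is Eb.
Degree 1 carries a major triad in major keys, so the destination is Eb major.
Check: the diatonic triads of Eb major are Eb (I), Fm (ii), Gm (iii), Ab (IV), Bb (V), Cm (vi), Ddim (vii°) — Eb major is indeed I.

Eb major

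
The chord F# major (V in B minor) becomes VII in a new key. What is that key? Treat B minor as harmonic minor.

The numeral VII denotes a major triad on scale degree 7. With F# on degree 7, the tonic of the new key is G#.
Degree 7 carries a major triad in natural-minor keys, so the destination is G# minor.
Check: the diatonic triads of G# minor (natural minor) are G#m (i), A#dim (ii°), B (III), C#m (iv), D#m (v), E (VI), F# (VII) — F# major is indeed VII.

G# minor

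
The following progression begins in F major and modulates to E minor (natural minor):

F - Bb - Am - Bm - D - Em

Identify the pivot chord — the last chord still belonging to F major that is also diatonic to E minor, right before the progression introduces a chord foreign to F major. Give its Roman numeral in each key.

Am — iii in F major, iv in E minor

Chords diatonic to F major: F, Gm, Am, Bb, C, Dm, Edim.
Reading the progression, the first chord not in that set is Bm, so the modulation leaves F major there.
The chord immediately before Bm is Am, which is diatonic to both keys: iii in F major and iv in E minor.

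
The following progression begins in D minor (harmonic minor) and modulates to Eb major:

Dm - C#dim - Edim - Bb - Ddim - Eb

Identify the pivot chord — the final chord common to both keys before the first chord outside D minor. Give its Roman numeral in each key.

Bb — VI in D minor, V in Eb major

Chords diatonic to D minor: Dm, Edim, Faug, Gm, A, Bb, C#dim.
Reading the progression, the first chord not in that set is Ddim, so the modulation leaves D minor there.
The chord immediately before Ddim is Bb, which is diatonic to both keys: VI in D minor and V in Eb major.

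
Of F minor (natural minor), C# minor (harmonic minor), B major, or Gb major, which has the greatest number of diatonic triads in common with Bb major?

Triads of Bb major: Bb major (I), C minor (ii), D minor (iii), Eb major (IV), F major (V), G minor (vi), A diminished (vii°).
F minor (natural minor) shares 2: Cm, Eb.
C# minor (harmonic minor) shares 0: none.
B major shares 0: none.
Gb major shares 0: none.
The most common triads (2) are shared with F minor.

F minor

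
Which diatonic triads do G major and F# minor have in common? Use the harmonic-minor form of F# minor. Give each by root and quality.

Triads in G major: G major (I), A minor (ii), B minor (iii), C major (IV), D major (V), E minor (vi), F# diminished (vii°).
Triads in F# minor (harmonic minor): F# minor (i), G# diminished (ii°), A augmented (III+), B minor (iv), C# major (V), D major (VI), E# diminished (vii°).
Shared triads with their functions: B minor (iii in G major, iv in F# minor); D major (V in G major, VI in F# minor).

Bm, D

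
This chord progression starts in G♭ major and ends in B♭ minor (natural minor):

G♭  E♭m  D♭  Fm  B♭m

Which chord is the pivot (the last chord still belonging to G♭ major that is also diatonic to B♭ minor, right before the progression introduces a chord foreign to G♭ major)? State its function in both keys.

Chords diatonic to G♭ major: G♭, A♭m, B♭m, C♭, D♭, E♭m, Fdim.
Reading the progression, the first chord not in that set is Fm, so the modulation leaves G♭ major there.
The chord immediately before Fm is D♭, which is diatonic to both keys: V in G♭ major and III in B♭ minor.

D♭ — V in G♭ major, III in B♭ minor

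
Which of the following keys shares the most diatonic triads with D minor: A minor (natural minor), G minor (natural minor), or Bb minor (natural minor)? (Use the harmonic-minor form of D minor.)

Triads of D minor (harmonic minor): D minor (i), E diminished (ii°), F augmented (III+), G minor (iv), A major (V), Bb major (VI), C# diminished (vii°).
A minor (natural minor) shares 1: Dm.
G minor (natural minor) shares 3: Dm, Gm, Bb.
Bb minor (natural minor) shares 0: none.
The most common triads (3) are shared with G minor.

G minor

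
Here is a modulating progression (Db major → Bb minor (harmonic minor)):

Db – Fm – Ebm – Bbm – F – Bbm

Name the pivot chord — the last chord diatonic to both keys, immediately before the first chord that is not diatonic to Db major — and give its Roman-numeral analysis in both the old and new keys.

Chords diatonic to Db major: Db, Ebm, Fm, Gb, Ab, Bbm, Cdim.
Reading the progression, the first chord not in that set is F, so the modulation leaves Db major there.
The chord immediately before F is Bbm, which is diatonic to both keys: vi in Db major and i in Bb minor.

Bbm — vi in Db major, i in Bb minor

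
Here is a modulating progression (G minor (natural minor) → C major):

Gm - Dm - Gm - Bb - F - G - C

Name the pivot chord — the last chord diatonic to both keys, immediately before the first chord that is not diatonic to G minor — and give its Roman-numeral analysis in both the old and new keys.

Chords diatonic to G minor: Gm, Adim, Bb, Cm, Dm, Eb, F.
Reading the progression, the first chord not in that set is G, so the modulation leaves G minor there.
The chord immediately before G is F, which is diatonic to both keys: VII in G minor and IV in C major.

F — VII in G minor, IV in C major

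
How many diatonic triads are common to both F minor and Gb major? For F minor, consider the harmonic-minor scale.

2

Diatonic triads of F minor (harmonic minor): Fm (i), Gdim (ii°), Abaug (III+), Bbm (iv), C (V), Db (VI), Edim (vii°).
Diatonic triads of Gb major: Gb (I), Abm (ii), Bbm (iii), Cb (IV), Db (V), Ebm (vi), Fdim (vii°).
Matching root and quality in both lists: Bbm, Db.
That gives 2 common triads.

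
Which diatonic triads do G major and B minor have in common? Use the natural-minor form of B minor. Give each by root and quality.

Triads in G major: G (I), Am (ii), Bm (iii), C (IV), D (V), Em (vi), F♯dim (vii°).
Triads in B minor (natural minor): Bm (i), C♯dim (ii°), D (III), Em (iv), F♯m (v), G (VI), A (VII).
Shared triads with their functions: G (I in G major, VI in B minor); Bm (iii in G major, i in B minor); D (V in G major, III in B minor); Em (vi in G major, iv in B minor).

G, Bm, D, Em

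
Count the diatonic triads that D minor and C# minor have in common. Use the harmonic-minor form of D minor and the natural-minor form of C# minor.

1

Diatonic triads of D minor (harmonic minor): Dm (i), Edim (ii°), Faug (III+), Gm (iv), A (V), Bb (VI), C#dim (vii°).
Diatonic triads of C# minor (natural minor): C#m (i), D#dim (ii°), E (III), F#m (iv), G#m (v), A (VI), B (VII).
Matching root and quality in both lists: A.
That gives 1 common triad.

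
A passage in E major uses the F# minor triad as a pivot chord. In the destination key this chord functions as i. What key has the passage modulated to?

The numeral i denotes a minor triad on scale degree 1. With F# on degree 1, the tonic of the new key is F#.
Degree 1 carries a minor triad in minor keys, so the destination is F# minor.
Check: the diatonic triads of F# minor (natural minor) are F#m (i), G#dim (ii°), A (III), Bm (iv), C#m (v), D (VI), E (VII) — F# minor is indeed i.

F# minor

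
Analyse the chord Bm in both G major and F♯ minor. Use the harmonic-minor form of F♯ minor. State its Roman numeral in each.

The scale of G major is G A B C D E F♯; B is degree 3, and the triad built there (B-D-F♯) is minor, so it is iii.
The scale of F♯ minor (harmonic minor) is F♯ G♯ A B C♯ D E♯; B is degree 4, and the triad built there (B-D-F♯) is minor, so it is iv.

iii in G major; iv in F♯ minor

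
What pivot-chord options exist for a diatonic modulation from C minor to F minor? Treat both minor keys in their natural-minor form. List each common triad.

Triads in C minor (natural minor): C minor (i), D diminished (ii°), Eb major (III), F minor (iv), G minor (v), Ab major (VI), Bb major (VII).
Triads in F minor (natural minor): F minor (i), G diminished (ii°), Ab major (III), Bb minor (iv), C minor (v), Db major (VI), Eb major (VII).
Shared triads with their functions: C minor (i in C minor, v in F minor); Eb major (III in C minor, VII in F minor); F minor (iv in C minor, i in F minor); Ab major (VI in C minor, III in F minor).

Cm, Eb, Fm, Ab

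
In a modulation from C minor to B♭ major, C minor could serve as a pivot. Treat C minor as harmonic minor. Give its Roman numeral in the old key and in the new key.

i in C minor; ii in B♭ major

The scale of C minor (harmonic minor) is C D E♭ F G A♭ B; C is degree 1, and the triad built there (C-E♭-G) is minor, so it is i.
The scale of B♭ major is B♭ C D E♭ F G A; C is degree 2, and the triad built there (C-E♭-G) is minor, so it is ii.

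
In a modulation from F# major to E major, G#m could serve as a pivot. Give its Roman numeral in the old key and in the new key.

ii in F# major; iii in E major

The scale of F# major is F# G# A# B C# D# E#; G# is degree 2, and the triad built there (G#-B-D#) is minor, so it is ii.
The scale of E major is E F# G# A B C# D#; G# is degree 3, and the triad built there (G#-B-D#) is minor, so it is iii.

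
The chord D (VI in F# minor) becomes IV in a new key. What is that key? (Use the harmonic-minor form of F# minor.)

A major

The numeral IV denotes a major triad on scale degree 4. With D on degree 4, the tonic of the new key is A.
Degree 4 carries a major triad in major keys, so the destination is A major.
Check: the diatonic triads of A major are A (I), Bm (ii), C#m (iii), D (IV), E (V), F#m (vi), G#dim (vii°) — D is indeed IV.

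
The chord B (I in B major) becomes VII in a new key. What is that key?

C# minor

The numeral VII denotes a major triad on scale degree 7. With B on degree 7, the tonic of the new key is C#.
Degree 7 carries a major triad in natural-minor keys, so the destination is C# minor.
Check: the diatonic triads of C# minor (natural minor) are C#m (i), D#dim (ii°), E (III), F#m (iv), G#m (v), A (VI), B (VII) — B is indeed VII.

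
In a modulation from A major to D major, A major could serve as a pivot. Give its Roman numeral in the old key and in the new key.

The scale of A major is A B C# D E F# G#; A is degree 1, and the triad built there (A-C#-E) is major, so it is I.
The scale of D major is D E F# G A B C#; A is degree 5, and the triad built there (A-C#-E) is major, so it is V.

I in A major; V in D major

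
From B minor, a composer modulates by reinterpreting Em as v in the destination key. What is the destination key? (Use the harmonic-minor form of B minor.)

The numeral v denotes a minor triad on scale degree 5. With E on degree 5, the tonic of the new key is A.
Degree 5 carries a minor triad in natural-minor keys, so the destination is A minor.
Check: the diatonic triads of A minor (natural minor) are Am (i), Bdim (ii°), C (III), Dm (iv), Em (v), F (VI), G (VII) — Em is indeed v.

A minor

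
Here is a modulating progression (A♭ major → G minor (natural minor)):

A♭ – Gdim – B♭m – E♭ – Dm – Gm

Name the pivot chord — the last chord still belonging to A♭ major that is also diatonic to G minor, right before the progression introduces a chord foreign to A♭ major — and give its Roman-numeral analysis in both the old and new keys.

Chords diatonic to A♭ major: A♭, B♭m, Cm, D♭, E♭, Fm, Gdim.
Reading the progression, the first chord not in that set is Dm, so the modulation leaves A♭ major there.
The chord immediately before Dm is E♭, which is diatonic to both keys: V in A♭ major and VI in G minor.

E♭ — V in A♭ major, VI in G minor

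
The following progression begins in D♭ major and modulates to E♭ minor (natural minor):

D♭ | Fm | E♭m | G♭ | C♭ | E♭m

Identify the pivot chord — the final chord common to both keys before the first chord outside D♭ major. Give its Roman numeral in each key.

Chords diatonic to D♭ major: D♭, E♭m, Fm, G♭, A♭, B♭m, Cdim.
Reading the progression, the first chord not in that set is C♭, so the modulation leaves D♭ major there.
The chord immediately before C♭ is G♭, which is diatonic to both keys: IV in D♭ major and III in E♭ minor.

G♭ — IV in D♭ major, III in E♭ minor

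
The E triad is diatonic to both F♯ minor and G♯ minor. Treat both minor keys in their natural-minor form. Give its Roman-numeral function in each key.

VII in F♯ minor; VI in G♯ minor

The scale of F♯ minor (natural minor) is F♯ G♯ A B C♯ D E; E is degree 7, and the triad built there (E-G♯-B) is major, so it is VII.
The scale of G♯ minor (natural minor) is G♯ A♯ B C♯ D♯ E F♯; E is degree 6, and the triad built there (E-G♯-B) is major, so it is VI.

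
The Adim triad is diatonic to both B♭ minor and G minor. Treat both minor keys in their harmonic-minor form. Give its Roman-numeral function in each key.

vii° in B♭ minor; ii° in G minor

The scale of B♭ minor (harmonic minor) is B♭ C D♭ E♭ F G♭ A; A is degree 7, and the triad built there (A-C-E♭) is diminished, so it is vii°.
The scale of G minor (harmonic minor) is G A B♭ C D E♭ F♯; A is degree 2, and the triad built there (A-C-E♭) is diminished, so it is ii°.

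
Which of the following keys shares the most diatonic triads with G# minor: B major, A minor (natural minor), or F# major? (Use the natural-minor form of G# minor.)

Triads of G# minor (natural minor): G#m (i), A#dim (ii°), B (III), C#m (iv), D#m (v), E (VI), F# (VII).
B major shares 7: G#m, A#dim, B, C#m, D#m, E, F#.
A minor (natural minor) shares 0: none.
F# major shares 4: G#m, B, D#m, F#.
The most common triads (7) are shared with B major.

B major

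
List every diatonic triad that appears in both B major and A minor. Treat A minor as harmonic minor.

E

Triads in B major: B (I), C#m (ii), D#m (iii), E (IV), F# (V), G#m (vi), A#dim (vii°).
Triads in A minor (harmonic minor): Am (i), Bdim (ii°), Caug (III+), Dm (iv), E (V), F (VI), G#dim (vii°).
Shared triads with their functions: E (IV in B major, V in A minor).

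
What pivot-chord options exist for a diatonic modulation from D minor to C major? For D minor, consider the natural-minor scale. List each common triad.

Triads in D minor (natural minor): Dm (i), Edim (ii°), F (III), Gm (iv), Am (v), Bb (VI), C (VII).
Triads in C major: C (I), Dm (ii), Em (iii), F (IV), G (V), Am (vi), Bdim (vii°).
Shared triads with their functions: Dm (i in D minor, ii in C major); F (III in D minor, IV in C major); Am (v in D minor, vi in C major); C (VII in D minor, I in C major).

Dm, F, Am, C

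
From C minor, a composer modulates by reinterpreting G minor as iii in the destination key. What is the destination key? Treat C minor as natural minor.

Eb major

The numeral iii denotes a minor triad on scale degree 3. With G on degree 3, the tonic of the new key is Eb.
Degree 3 carries a minor triad in major keys, so the destination is Eb major.
Check: the diatonic triads of Eb major are Eb (I), Fm (ii), Gm (iii), Ab (IV), Bb (V), Cm (vi), Ddim (vii°) — G minor is indeed iii.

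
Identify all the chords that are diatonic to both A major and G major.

Bm, D

Triads in A major: A (I), Bm (ii), C#m (iii), D (IV), E (V), F#m (vi), G#dim (vii°).
Triads in G major: G (I), Am (ii), Bm (iii), C (IV), D (V), Em (vi), F#dim (vii°).
Shared triads with their functions: Bm (ii in A major, iii in G major); D (IV in A major, V in G major).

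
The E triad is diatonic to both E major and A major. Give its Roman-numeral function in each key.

The scale of E major is E F# G# A B C# D#; E is degree 1, and the triad built there (E-G#-B) is major, so it is I.
The scale of A major is A B C# D E F# G#; E is degree 5, and the triad built there (E-G#-B) is major, so it is V.

I in E major; V in A major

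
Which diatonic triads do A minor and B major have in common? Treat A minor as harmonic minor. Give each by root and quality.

Triads in A minor (harmonic minor): Am (i), Bdim (ii°), Caug (III+), Dm (iv), E (V), F (VI), G#dim (vii°).
Triads in B major: B (I), C#m (ii), D#m (iii), E (IV), F# (V), G#m (vi), A#dim (vii°).
Shared triads with their functions: E (V in A minor, IV in B major).

E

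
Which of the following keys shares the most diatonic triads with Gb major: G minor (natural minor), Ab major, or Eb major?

Triads of Gb major: Gb (I), Abm (ii), Bbm (iii), Cb (IV), Db (V), Ebm (vi), Fdim (vii°).
G minor (natural minor) shares 0: none.
Ab major shares 2: Bbm, Db.
Eb major shares 0: none.
The most common triads (2) are shared with Ab major.

Ab major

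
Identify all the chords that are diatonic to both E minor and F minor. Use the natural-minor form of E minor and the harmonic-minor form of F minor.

C

Triads in E minor (natural minor): Em (i), F♯dim (ii°), G (III), Am (iv), Bm (v), C (VI), D (VII).
Triads in F minor (harmonic minor): Fm (i), Gdim (ii°), A♭aug (III+), B♭m (iv), C (V), D♭ (VI), Edim (vii°).
Shared triads with their functions: C (VI in E minor, V in F minor).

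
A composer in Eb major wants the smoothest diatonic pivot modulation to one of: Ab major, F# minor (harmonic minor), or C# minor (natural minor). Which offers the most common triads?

Ab major

Triads of Eb major: Eb major (I), F minor (ii), G minor (iii), Ab major (IV), Bb major (V), C minor (vi), D diminished (vii°).
Ab major shares 4: Eb, Fm, Ab, Cm.
F# minor (harmonic minor) shares 0: none.
C# minor (natural minor) shares 0: none.
The most common triads (4) are shared with Ab major.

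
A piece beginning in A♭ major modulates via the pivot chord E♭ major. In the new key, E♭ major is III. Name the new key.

The numeral III denotes a major triad on scale degree 3. With E♭ on degree 3, the tonic of the new key is C.
Degree 3 carries a major triad in natural-minor keys, so the destination is C minor.
Check: the diatonic triads of C minor (natural minor) are Cm (i), Ddim (ii°), E♭ (III), Fm (iv), Gm (v), A♭ (VI), B♭ (VII) — E♭ major is indeed III.

C minor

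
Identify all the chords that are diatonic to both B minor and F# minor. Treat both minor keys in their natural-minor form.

Bm, D, F#m, A

Triads in B minor (natural minor): Bm (i), C#dim (ii°), D (III), Em (iv), F#m (v), G (VI), A (VII).
Triads in F# minor (natural minor): F#m (i), G#dim (ii°), A (III), Bm (iv), C#m (v), D (VI), E (VII).
Shared triads with their functions: Bm (i in B minor, iv in F# minor); D (III in B minor, VI in F# minor); F#m (v in B minor, i in F# minor); A (VII in B minor, III in F# minor).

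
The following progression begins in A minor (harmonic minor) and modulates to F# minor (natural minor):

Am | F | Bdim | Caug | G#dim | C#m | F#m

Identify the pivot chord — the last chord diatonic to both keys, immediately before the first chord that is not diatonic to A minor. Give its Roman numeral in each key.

G#dim — vii° in A minor, ii° in F# minor

Chords diatonic to A minor: Am, Bdim, Caug, Dm, E, F, G#dim.
Reading the progression, the first chord not in that set is C#m, so the modulation leaves A minor there.
The chord immediately before C#m is G#dim, which is diatonic to both keys: vii° in A minor and ii° in F# minor.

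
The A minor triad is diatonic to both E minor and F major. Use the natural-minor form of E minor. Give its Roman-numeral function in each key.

iv in E minor; iii in F major

The scale of E minor (natural minor) is E F# G A B C D; A is degree 4, and the triad built there (A-C-E) is minor, so it is iv.
The scale of F major is F G A Bb C D E; A is degree 3, and the triad built there (A-C-E) is minor, so it is iii.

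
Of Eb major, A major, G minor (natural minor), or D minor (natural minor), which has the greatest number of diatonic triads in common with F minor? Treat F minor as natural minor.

Triads of F minor (natural minor): F minor (i), G diminished (ii°), Ab major (III), Bb minor (iv), C minor (v), Db major (VI), Eb major (VII).
Eb major shares 4: Fm, Ab, Cm, Eb.
A major shares 0: none.
G minor (natural minor) shares 2: Cm, Eb.
D minor (natural minor) shares 0: none.
The most common triads (4) are shared with Eb major.

Eb major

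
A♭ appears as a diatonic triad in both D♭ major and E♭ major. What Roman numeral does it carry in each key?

V in D♭ major; IV in E♭ major

The scale of D♭ major is D♭ E♭ F G♭ A♭ B♭ C; A♭ is degree 5, and the triad built there (A♭-C-E♭) is major, so it is V.
The scale of E♭ major is E♭ F G A♭ B♭ C D; A♭ is degree 4, and the triad built there (A♭-C-E♭) is major, so it is IV.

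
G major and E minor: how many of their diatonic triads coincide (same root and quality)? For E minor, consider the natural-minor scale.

Diatonic triads of G major: G (I), Am (ii), Bm (iii), C (IV), D (V), Em (vi), F#dim (vii°).
Diatonic triads of E minor (natural minor): Em (i), F#dim (ii°), G (III), Am (iv), Bm (v), C (VI), D (VII).
Matching root and quality in both lists: G, Am, Bm, C, D, Em, F#dim.
That gives 7 common triads.

7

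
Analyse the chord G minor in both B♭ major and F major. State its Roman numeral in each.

The scale of B♭ major is B♭ C D E♭ F G A; G is degree 6, and the triad built there (G-B♭-D) is minor, so it is vi.
The scale of F major is F G A B♭ C D E; G is degree 2, and the triad built there (G-B♭-D) is minor, so it is ii.

vi in B♭ major; ii in F major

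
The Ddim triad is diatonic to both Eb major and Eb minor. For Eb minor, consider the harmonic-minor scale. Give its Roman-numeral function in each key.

The scale of Eb major is Eb F G Ab Bb C D; D is degree 7, and the triad built there (D-F-Ab) is diminished, so it is vii°.
The scale of Eb minor (harmonic minor) is Eb F Gb Ab Bb Cb D; D is degree 7, and the triad built there (D-F-Ab) is diminished, so it is vii°.

vii° in Eb major; vii° in Eb minor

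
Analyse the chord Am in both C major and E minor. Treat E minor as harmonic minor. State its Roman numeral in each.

vi in C major; iv in E minor

The scale of C major is C D E F G A B; A is degree 6, and the triad built there (A-C-E) is minor, so it is vi.
The scale of E minor (harmonic minor) is E F# G A B C D#; A is degree 4, and the triad built there (A-C-E) is minor, so it is iv.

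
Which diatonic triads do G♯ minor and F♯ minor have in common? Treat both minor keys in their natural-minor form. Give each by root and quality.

Triads in G♯ minor (natural minor): G♯ minor (i), A♯ diminished (ii°), B major (III), C♯ minor (iv), D♯ minor (v), E major (VI), F♯ major (VII).
Triads in F♯ minor (natural minor): F♯ minor (i), G♯ diminished (ii°), A major (III), B minor (iv), C♯ minor (v), D major (VI), E major (VII).
Shared triads with their functions: C♯ minor (iv in G♯ minor, v in F♯ minor); E major (VI in G♯ minor, VII in F♯ minor).

C♯m, E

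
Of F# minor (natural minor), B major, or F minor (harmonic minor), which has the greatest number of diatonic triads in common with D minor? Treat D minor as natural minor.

F minor

Triads of D minor (natural minor): D minor (i), E diminished (ii°), F major (III), G minor (iv), A minor (v), Bb major (VI), C major (VII).
F# minor (natural minor) shares 0: none.
B major shares 0: none.
F minor (harmonic minor) shares 2: Edim, C.
The most common triads (2) are shared with F minor.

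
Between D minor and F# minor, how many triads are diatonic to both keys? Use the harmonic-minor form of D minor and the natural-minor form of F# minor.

Diatonic triads of D minor (harmonic minor): D minor (i), E diminished (ii°), F augmented (III+), G minor (iv), A major (V), Bb major (VI), C# diminished (vii°).
Diatonic triads of F# minor (natural minor): F# minor (i), G# diminished (ii°), A major (III), B minor (iv), C# minor (v), D major (VI), E major (VII).
Matching root and quality in both lists: A major.
That gives 1 common triad.

1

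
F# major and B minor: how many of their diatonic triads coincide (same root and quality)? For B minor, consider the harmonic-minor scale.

1

Diatonic triads of F# major: F# major (I), G# minor (ii), A# minor (iii), B major (IV), C# major (V), D# minor (vi), E# diminished (vii°).
Diatonic triads of B minor (harmonic minor): B minor (i), C# diminished (ii°), D augmented (III+), E minor (iv), F# major (V), G major (VI), A# diminished (vii°).
Matching root and quality in both lists: F# major.
That gives 1 common triad.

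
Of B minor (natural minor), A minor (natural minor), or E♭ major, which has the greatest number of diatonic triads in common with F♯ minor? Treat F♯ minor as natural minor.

B minor

Triads of F♯ minor (natural minor): F♯ minor (i), G♯ diminished (ii°), A major (III), B minor (iv), C♯ minor (v), D major (VI), E major (VII).
B minor (natural minor) shares 4: F♯m, A, Bm, D.
A minor (natural minor) shares 0: none.
E♭ major shares 0: none.
The most common triads (4) are shared with B minor.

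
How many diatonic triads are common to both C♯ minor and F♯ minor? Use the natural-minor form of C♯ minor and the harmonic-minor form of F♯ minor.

1

Diatonic triads of C♯ minor (natural minor): C♯m (i), D♯dim (ii°), E (III), F♯m (iv), G♯m (v), A (VI), B (VII).
Diatonic triads of F♯ minor (harmonic minor): F♯m (i), G♯dim (ii°), Aaug (III+), Bm (iv), C♯ (V), D (VI), E♯dim (vii°).
Matching root and quality in both lists: F♯m.
That gives 1 common triad.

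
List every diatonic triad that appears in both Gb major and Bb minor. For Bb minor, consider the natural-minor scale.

Gb, Bbm, Db, Ebm

Triads in Gb major: Gb major (I), Ab minor (ii), Bb minor (iii), Cb major (IV), Db major (V), Eb minor (vi), F diminished (vii°).
Triads in Bb minor (natural minor): Bb minor (i), C diminished (ii°), Db major (III), Eb minor (iv), F minor (v), Gb major (VI), Ab major (VII).
Shared triads with their functions: Gb major (I in Gb major, VI in Bb minor); Bb minor (iii in Gb major, i in Bb minor); Db major (V in Gb major, III in Bb minor); Eb minor (vi in Gb major, iv in Bb minor).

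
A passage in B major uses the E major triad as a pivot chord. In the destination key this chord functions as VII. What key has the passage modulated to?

The numeral VII denotes a major triad on scale degree 7. With E on degree 7, the tonic of the new key is F#.
Degree 7 carries a major triad in natural-minor keys, so the destination is F# minor.
Check: the diatonic triads of F# minor (natural minor) are F#m (i), G#dim (ii°), A (III), Bm (iv), C#m (v), D (VI), E (VII) — E major is indeed VII.

F# minor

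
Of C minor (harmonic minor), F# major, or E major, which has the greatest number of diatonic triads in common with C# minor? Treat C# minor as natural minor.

Triads of C# minor (natural minor): C#m (i), D#dim (ii°), E (III), F#m (iv), G#m (v), A (VI), B (VII).
C minor (harmonic minor) shares 0: none.
F# major shares 2: G#m, B.
E major shares 7: C#m, D#dim, E, F#m, G#m, A, B.
The most common triads (7) are shared with E major.

E major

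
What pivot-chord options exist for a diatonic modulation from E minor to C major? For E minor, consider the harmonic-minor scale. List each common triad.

Triads in E minor (harmonic minor): Em (i), F#dim (ii°), Gaug (III+), Am (iv), B (V), C (VI), D#dim (vii°).
Triads in C major: C (I), Dm (ii), Em (iii), F (IV), G (V), Am (vi), Bdim (vii°).
Shared triads with their functions: Em (i in E minor, iii in C major); Am (iv in E minor, vi in C major); C (VI in E minor, I in C major).

Em, Am, C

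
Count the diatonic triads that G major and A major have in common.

2

Diatonic triads of G major: G major (I), A minor (ii), B minor (iii), C major (IV), D major (V), E minor (vi), F# diminished (vii°).
Diatonic triads of A major: A major (I), B minor (ii), C# minor (iii), D major (IV), E major (V), F# minor (vi), G# diminished (vii°).
Matching root and quality in both lists: B minor, D major.
That gives 2 common triads.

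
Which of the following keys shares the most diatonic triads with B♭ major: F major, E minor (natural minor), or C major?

F major

Triads of B♭ major: B♭ major (I), C minor (ii), D minor (iii), E♭ major (IV), F major (V), G minor (vi), A diminished (vii°).
F major shares 4: B♭, Dm, F, Gm.
E minor (natural minor) shares 0: none.
C major shares 2: Dm, F.
The most common triads (4) are shared with F major.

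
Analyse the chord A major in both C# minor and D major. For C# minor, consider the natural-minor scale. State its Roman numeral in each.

The scale of C# minor (natural minor) is C# D# E F# G# A B; A is degree 6, and the triad built there (A-C#-E) is major, so it is VI.
The scale of D major is D E F# G A B C#; A is degree 5, and the triad built there (A-C#-E) is major, so it is V.

VI in C# minor; V in D major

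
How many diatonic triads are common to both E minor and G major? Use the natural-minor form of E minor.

7

Diatonic triads of E minor (natural minor): Em (i), F#dim (ii°), G (III), Am (iv), Bm (v), C (VI), D (VII).
Diatonic triads of G major: G (I), Am (ii), Bm (iii), C (IV), D (V), Em (vi), F#dim (vii°).
Matching root and quality in both lists: Em, F#dim, G, Am, Bm, C, D.
That gives 7 common triads.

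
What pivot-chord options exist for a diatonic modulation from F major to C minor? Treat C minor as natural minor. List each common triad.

Triads in F major: F (I), Gm (ii), Am (iii), B♭ (IV), C (V), Dm (vi), Edim (vii°).
Triads in C minor (natural minor): Cm (i), Ddim (ii°), E♭ (III), Fm (iv), Gm (v), A♭ (VI), B♭ (VII).
Shared triads with their functions: Gm (ii in F major, v in C minor); B♭ (IV in F major, VII in C minor).

Gm, B♭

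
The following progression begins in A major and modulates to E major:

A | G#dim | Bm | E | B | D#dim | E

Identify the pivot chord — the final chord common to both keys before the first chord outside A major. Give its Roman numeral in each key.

E — V in A major, I in E major

Chords diatonic to A major: A, Bm, C#m, D, E, F#m, G#dim.
Reading the progression, the first chord not in that set is B, so the modulation leaves A major there.
The chord immediately before B is E, which is diatonic to both keys: V in A major and I in E major.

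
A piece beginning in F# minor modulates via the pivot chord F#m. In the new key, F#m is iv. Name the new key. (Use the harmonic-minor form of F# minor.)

C# minor

The numeral iv denotes a minor triad on scale degree 4. With F# on degree 4, the tonic of the new key is C#.
Degree 4 carries a minor triad in minor keys, so the destination is C# minor.
Check: the diatonic triads of C# minor (natural minor) are C#m (i), D#dim (ii°), E (III), F#m (iv), G#m (v), A (VI), B (VII) — F#m is indeed iv.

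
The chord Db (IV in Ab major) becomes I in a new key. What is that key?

The numeral I denotes a major triad on scale degree 1. With Db on degree 1, the tonic of the new key is Db.
Degree 1 carries a major triad in major keys, so the destination is Db major.
Check: the diatonic triads of Db major are Db (I), Ebm (ii), Fm (iii), Gb (IV), Ab (V), Bbm (vi), Cdim (vii°) — Db is indeed I.

Db major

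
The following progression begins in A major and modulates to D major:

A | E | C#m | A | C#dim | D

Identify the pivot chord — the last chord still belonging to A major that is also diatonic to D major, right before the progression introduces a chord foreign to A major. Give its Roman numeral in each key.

A — I in A major, V in D major

Chords diatonic to A major: A, Bm, C#m, D, E, F#m, G#dim.
Reading the progression, the first chord not in that set is C#dim, so the modulation leaves A major there.
The chord immediately before C#dim is A, which is diatonic to both keys: I in A major and V in D major.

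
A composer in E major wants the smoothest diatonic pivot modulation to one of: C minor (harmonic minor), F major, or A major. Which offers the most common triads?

A major

Triads of E major: E major (I), F# minor (ii), G# minor (iii), A major (IV), B major (V), C# minor (vi), D# diminished (vii°).
C minor (harmonic minor) shares 0: none.
F major shares 0: none.
A major shares 4: E, F#m, A, C#m.
The most common triads (4) are shared with A major.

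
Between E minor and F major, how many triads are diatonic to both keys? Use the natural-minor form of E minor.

Diatonic triads of E minor (natural minor): Em (i), F#dim (ii°), G (III), Am (iv), Bm (v), C (VI), D (VII).
Diatonic triads of F major: F (I), Gm (ii), Am (iii), Bb (IV), C (V), Dm (vi), Edim (vii°).
Matching root and quality in both lists: Am, C.
That gives 2 common triads.

2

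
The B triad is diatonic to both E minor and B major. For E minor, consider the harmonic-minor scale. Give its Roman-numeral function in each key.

V in E minor; I in B major

The scale of E minor (harmonic minor) is E F# G A B C D#; B is degree 5, and the triad built there (B-D#-F#) is major, so it is V.
The scale of B major is B C# D# E F# G# A#; B is degree 1, and the triad built there (B-D#-F#) is major, so it is I.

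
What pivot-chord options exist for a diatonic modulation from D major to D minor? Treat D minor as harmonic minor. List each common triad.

A, C#dim

Triads in D major: D (I), Em (ii), F#m (iii), G (IV), A (V), Bm (vi), C#dim (vii°).
Triads in D minor (harmonic minor): Dm (i), Edim (ii°), Faug (III+), Gm (iv), A (V), Bb (VI), C#dim (vii°).
Shared triads with their functions: A (V in D major, V in D minor); C#dim (vii° in D major, vii° in D minor).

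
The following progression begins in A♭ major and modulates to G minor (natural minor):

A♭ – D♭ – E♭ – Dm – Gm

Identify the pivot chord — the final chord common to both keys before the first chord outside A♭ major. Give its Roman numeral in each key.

E♭ — V in A♭ major, VI in G minor

Chords diatonic to A♭ major: A♭, B♭m, Cm, D♭, E♭, Fm, Gdim.
Reading the progression, the first chord not in that set is Dm, so the modulation leaves A♭ major there.
The chord immediately before Dm is E♭, which is diatonic to both keys: V in A♭ major and VI in G minor.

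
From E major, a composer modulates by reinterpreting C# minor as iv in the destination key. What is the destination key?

The numeral iv denotes a minor triad on scale degree 4. With C# on degree 4, the tonic of the new key is G#.
Degree 4 carries a minor triad in minor keys, so the destination is G# minor.
Check: the diatonic triads of G# minor (natural minor) are G#m (i), A#dim (ii°), B (III), C#m (iv), D#m (v), E (VI), F# (VII) — C# minor is indeed iv.

G# minor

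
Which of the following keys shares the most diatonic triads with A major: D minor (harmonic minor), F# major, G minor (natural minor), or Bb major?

D minor

Triads of A major: A major (I), B minor (ii), C# minor (iii), D major (IV), E major (V), F# minor (vi), G# diminished (vii°).
D minor (harmonic minor) shares 1: A.
F# major shares 0: none.
G minor (natural minor) shares 0: none.
Bb major shares 0: none.
The most common triads (1) are shared with D minor.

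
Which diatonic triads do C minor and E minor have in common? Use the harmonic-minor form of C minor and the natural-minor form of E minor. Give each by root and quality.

Triads in C minor (harmonic minor): Cm (i), Ddim (ii°), Ebaug (III+), Fm (iv), G (V), Ab (VI), Bdim (vii°).
Triads in E minor (natural minor): Em (i), F#dim (ii°), G (III), Am (iv), Bm (v), C (VI), D (VII).
Shared triads with their functions: G (V in C minor, III in E minor).

G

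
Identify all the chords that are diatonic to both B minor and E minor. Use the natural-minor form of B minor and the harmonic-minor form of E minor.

Em

Triads in B minor (natural minor): Bm (i), C#dim (ii°), D (III), Em (iv), F#m (v), G (VI), A (VII).
Triads in E minor (harmonic minor): Em (i), F#dim (ii°), Gaug (III+), Am (iv), B (V), C (VI), D#dim (vii°).
Shared triads with their functions: Em (iv in B minor, i in E minor).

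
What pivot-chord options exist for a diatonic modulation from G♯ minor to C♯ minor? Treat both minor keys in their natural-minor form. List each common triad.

G♯m, B, C♯m, E

Triads in G♯ minor (natural minor): G♯m (i), A♯dim (ii°), B (III), C♯m (iv), D♯m (v), E (VI), F♯ (VII).
Triads in C♯ minor (natural minor): C♯m (i), D♯dim (ii°), E (III), F♯m (iv), G♯m (v), A (VI), B (VII).
Shared triads with their functions: G♯m (i in G♯ minor, v in C♯ minor); B (III in G♯ minor, VII in C♯ minor); C♯m (iv in G♯ minor, i in C♯ minor); E (VI in G♯ minor, III in C♯ minor).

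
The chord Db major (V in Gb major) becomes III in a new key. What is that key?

The numeral III denotes a major triad on scale degree 3. With Db on degree 3, the tonic of the new key is Bb.
Degree 3 carries a major triad in natural-minor keys, so the destination is Bb minor.
Check: the diatonic triads of Bb minor (natural minor) are Bbm (i), Cdim (ii°), Db (III), Ebm (iv), Fm (v), Gb (VI), Ab (VII) — Db major is indeed III.

Bb minor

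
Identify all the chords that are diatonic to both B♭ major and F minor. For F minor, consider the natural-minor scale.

Triads in B♭ major: B♭ major (I), C minor (ii), D minor (iii), E♭ major (IV), F major (V), G minor (vi), A diminished (vii°).
Triads in F minor (natural minor): F minor (i), G diminished (ii°), A♭ major (III), B♭ minor (iv), C minor (v), D♭ major (VI), E♭ major (VII).
Shared triads with their functions: C minor (ii in B♭ major, v in F minor); E♭ major (IV in B♭ major, VII in F minor).

Cm, E♭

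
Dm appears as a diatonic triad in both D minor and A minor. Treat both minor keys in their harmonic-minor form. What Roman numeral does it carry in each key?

i in D minor; iv in A minor

The scale of D minor (harmonic minor) is D E F G A Bb C#; D is degree 1, and the triad built there (D-F-A) is minor, so it is i.
The scale of A minor (harmonic minor) is A B C D E F G#; D is degree 4, and the triad built there (D-F-A) is minor, so it is iv.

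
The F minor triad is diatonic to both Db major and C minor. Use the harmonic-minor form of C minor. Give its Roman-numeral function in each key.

iii in Db major; iv in C minor

The scale of Db major is Db Eb F Gb Ab Bb C; F is degree 3, and the triad built there (F-Ab-C) is minor, so it is iii.
The scale of C minor (harmonic minor) is C D Eb F G Ab B; F is degree 4, and the triad built there (F-Ab-C) is minor, so it is iv.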